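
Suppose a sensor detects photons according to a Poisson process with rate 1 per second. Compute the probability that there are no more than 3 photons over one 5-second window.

0.2650

Over the interval, μ = 1 × 5 = 5 (a 5-second window = 5 seconds).
P(N ≤ 3) = Σ_{j=0}^{3} e^(−μ) μ^j/j! ≈ 0.2650.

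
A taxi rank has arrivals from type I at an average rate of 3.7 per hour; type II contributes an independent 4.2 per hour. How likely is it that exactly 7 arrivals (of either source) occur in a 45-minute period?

0.1359

Independent Poisson processes superpose: combined rate λ = 3.7 + 4.2 = 7.9 per hour.
Over the interval, μ = 7.9 × 0.75 = 5.925 (a 45-minute period = 0.75 hours).
P(N = 7) = e^(−5.925) · 5.925^7/7! ≈ 0.1359.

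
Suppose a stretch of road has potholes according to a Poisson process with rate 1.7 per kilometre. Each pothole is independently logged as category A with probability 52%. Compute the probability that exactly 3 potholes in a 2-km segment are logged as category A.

0.1572

Thinning: the potholes that are logged as category A themselves form a Poisson process with rate 0.52 × 1.7 = 0.884 per kilometre.
Over the interval, μ = 0.884 × 2 = 1.768 (a 2-km segment = 2 kilometres).
P(N = 3) = e^(−1.768) · 1.768^3/3! ≈ 0.1572.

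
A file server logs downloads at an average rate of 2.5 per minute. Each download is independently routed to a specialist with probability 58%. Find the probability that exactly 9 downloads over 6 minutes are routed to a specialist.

0.1311

Thinning: the downloads that are routed to a specialist themselves form a Poisson process with rate 0.58 × 2.5 = 1.45 per minute.
Over the interval, μ = 1.45 × 6 = 8.7 (6 minutes).
P(N = 9) = e^(−8.7) · 8.7^9/9! ≈ 0.1311.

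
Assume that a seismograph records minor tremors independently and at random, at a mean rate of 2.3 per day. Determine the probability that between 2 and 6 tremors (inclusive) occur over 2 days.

Over the interval, μ = 2.3 × 2 = 4.6 (2 days).
P(2 ≤ N ≤ 6) = Σ_{j=2}^{6} e^(−4.6) · 4.6^j/j! ≈ 0.7617.

0.7617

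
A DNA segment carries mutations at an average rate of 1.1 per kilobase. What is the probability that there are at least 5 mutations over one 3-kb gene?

Over the interval, μ = 1.1 × 3 = 3.3 (a 3-kb gene = 3 kilobases).
P(N ≥ 5) = 1 − P(N ≤ 4) = 1 − Σ_{j=0}^{4} e^(−μ) μ^j/j! ≈ 0.2374.

0.2374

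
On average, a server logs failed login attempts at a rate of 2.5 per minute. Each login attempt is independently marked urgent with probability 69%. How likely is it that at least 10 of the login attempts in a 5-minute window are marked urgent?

Thinning: the login attempts that are marked urgent themselves form a Poisson process with rate 0.69 × 2.5 = 1.725 per minute.
Over the interval, μ = 1.725 × 5 = 8.625 (a 5-minute window = 5 minutes).
P(N ≥ 10) = 1 − P(N ≤ 9) ≈ 0.3633.

0.3633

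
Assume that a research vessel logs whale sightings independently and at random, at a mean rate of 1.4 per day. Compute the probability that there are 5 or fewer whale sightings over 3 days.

Over the interval, μ = 1.4 × 3 = 4.2 (3 days).
P(N ≤ 5) = Σ_{j=0}^{5} e^(−μ) μ^j/j! ≈ 0.7531.

0.7531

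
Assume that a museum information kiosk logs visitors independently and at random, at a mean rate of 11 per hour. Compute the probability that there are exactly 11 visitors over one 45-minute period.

Over the interval, μ = 11 × 0.75 = 8.25 (a 45-minute period = 0.75 hours).
P(N = 11) = e^(−μ) μ^11/11! = e^(−8.25) · 8.25^11/39916800 ≈ 0.0789.

0.0789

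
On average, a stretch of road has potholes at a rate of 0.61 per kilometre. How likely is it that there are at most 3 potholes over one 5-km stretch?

Over the interval, μ = 0.61 × 5 = 3.05 (a 5-km stretch = 5 kilometres).
P(N ≤ 3) = Σ_{j=0}^{3} e^(−μ) μ^j/j! ≈ 0.6360.

0.6360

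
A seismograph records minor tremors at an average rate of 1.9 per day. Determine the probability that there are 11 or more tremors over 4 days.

Over the interval, μ = 1.9 × 4 = 7.6 (4 days).
P(N ≥ 11) = 1 − P(N ≤ 10) = 1 − Σ_{j=0}^{10} e^(−μ) μ^j/j! ≈ 0.1465.

0.1465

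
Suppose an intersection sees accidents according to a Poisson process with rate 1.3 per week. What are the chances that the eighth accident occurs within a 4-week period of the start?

0.1551

Over the interval, μ = 1.3 × 4 = 5.2 (a 4-week period = 4 weeks).
The eighth arrival falls in the interval iff at least 8 events occur there: P(S_8 ≤ t) = P(N ≥ 8) = 1 − P(N ≤ 7) ≈ 0.1551.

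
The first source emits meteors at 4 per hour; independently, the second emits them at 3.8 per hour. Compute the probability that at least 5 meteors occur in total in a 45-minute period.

0.6944

Independent Poisson processes superpose: combined rate λ = 4 + 3.8 = 7.8 per hour.
Over the interval, μ = 7.8 × 0.75 = 5.85 (a 45-minute period = 0.75 hours).
P(N ≥ 5) = 1 − P(N ≤ 4) ≈ 0.6944.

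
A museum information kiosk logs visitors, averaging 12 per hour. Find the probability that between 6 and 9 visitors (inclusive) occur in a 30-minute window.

Over the interval, μ = 12 × 0.5 = 6 (a 30-minute window = 0.5 hours).
P(6 ≤ N ≤ 9) = Σ_{j=6}^{9} e^(−6) · 6^j/j! ≈ 0.4704.

0.4704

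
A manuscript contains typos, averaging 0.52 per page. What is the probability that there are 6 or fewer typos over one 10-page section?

0.7324

Over the interval, μ = 0.52 × 10 = 5.2 (a 10-page section = 10 pages).
P(N ≤ 6) = Σ_{j=0}^{6} e^(−μ) μ^j/j! ≈ 0.7324.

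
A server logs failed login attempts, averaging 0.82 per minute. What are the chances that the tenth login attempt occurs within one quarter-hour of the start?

Over the interval, μ = 0.82 × 15 = 12.3 (a quarter-hour = 15 minutes).
The tenth arrival falls in the interval iff at least 10 events occur there: P(S_10 ≤ t) = P(N ≥ 10) = 1 − P(N ≤ 9) ≈ 0.7828.

0.7828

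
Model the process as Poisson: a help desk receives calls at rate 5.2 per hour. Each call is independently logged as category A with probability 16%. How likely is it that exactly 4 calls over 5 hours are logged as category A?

0.1948

Thinning: the calls that are logged as category A themselves form a Poisson process with rate 0.16 × 5.2 = 0.832 per hour.
Over the interval, μ = 0.832 × 5 = 4.16 (5 hours).
P(N = 4) = e^(−4.16) · 4.16^4/4! ≈ 0.1948.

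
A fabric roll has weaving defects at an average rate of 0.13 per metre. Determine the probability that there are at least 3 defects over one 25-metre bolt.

0.6304

Over the interval, μ = 0.13 × 25 = 3.25 (a 25-metre bolt = 25 metres).
P(N ≥ 3) = 1 − P(N ≤ 2) = 1 − Σ_{j=0}^{2} e^(−μ) μ^j/j! ≈ 0.6304.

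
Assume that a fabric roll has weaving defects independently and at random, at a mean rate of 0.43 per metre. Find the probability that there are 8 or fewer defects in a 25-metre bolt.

0.2549

Over the interval, μ = 0.43 × 25 = 10.75 (a 25-metre bolt = 25 metres).
P(N ≤ 8) = Σ_{j=0}^{8} e^(−μ) μ^j/j! ≈ 0.2549.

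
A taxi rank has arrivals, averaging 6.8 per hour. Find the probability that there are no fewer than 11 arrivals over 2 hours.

Over the interval, μ = 6.8 × 2 = 13.6 (2 hours).
P(N ≥ 11) = 1 − P(N ≤ 10) = 1 − Σ_{j=0}^{10} e^(−μ) μ^j/j! ≈ 0.7963.

0.7963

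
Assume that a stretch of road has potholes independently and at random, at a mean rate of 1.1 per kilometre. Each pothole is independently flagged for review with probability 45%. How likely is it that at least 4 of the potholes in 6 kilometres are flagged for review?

Thinning: the potholes that are flagged for review themselves form a Poisson process with rate 0.45 × 1.1 = 0.495 per kilometre.
Over the interval, μ = 0.495 × 6 = 2.97 (6 kilometres).
P(N ≥ 4) = 1 − P(N ≤ 3) ≈ 0.3460.

0.3460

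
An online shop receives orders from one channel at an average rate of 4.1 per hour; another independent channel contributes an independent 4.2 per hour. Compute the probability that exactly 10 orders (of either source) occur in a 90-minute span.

0.0966

Independent Poisson processes superpose: combined rate λ = 4.1 + 4.2 = 8.3 per hour.
Over the interval, μ = 8.3 × 1.5 = 12.45 (a 90-minute span = 1.5 hours).
P(N = 10) = e^(−12.45) · 12.45^10/10! ≈ 0.0966.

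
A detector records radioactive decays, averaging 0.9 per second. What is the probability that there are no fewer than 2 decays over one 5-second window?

Over the interval, μ = 0.9 × 5 = 4.5 (a 5-second window = 5 seconds).
P(N ≥ 2) = 1 − P(N ≤ 1) = 1 − Σ_{j=0}^{1} e^(−μ) μ^j/j! ≈ 0.9389.

0.9389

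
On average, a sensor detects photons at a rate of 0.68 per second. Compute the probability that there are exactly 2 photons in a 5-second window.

Over the interval, μ = 0.68 × 5 = 3.4 (a 5-second window = 5 seconds).
P(N = 2) = e^(−μ) μ^2/2! = e^(−3.4) · 3.4^2/2 ≈ 0.1929.

0.1929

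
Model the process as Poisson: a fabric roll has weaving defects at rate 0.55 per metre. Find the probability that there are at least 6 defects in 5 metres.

Over the interval, μ = 0.55 × 5 = 2.75 (5 metres).
P(N ≥ 6) = 1 − P(N ≤ 5) = 1 − Σ_{j=0}^{5} e^(−μ) μ^j/j! ≈ 0.0608.

0.0608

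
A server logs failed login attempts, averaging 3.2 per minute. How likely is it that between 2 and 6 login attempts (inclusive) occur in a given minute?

0.7842

With mean μ = 3.2 per minute,
P(2 ≤ N ≤ 6) = Σ_{j=2}^{6} e^(−3.2) · 3.2^j/j! ≈ 0.7842.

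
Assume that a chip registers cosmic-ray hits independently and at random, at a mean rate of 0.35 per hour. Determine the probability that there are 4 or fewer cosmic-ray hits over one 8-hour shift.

Over the interval, μ = 0.35 × 8 = 2.8 (an 8-hour shift = 8 hours).
P(N ≤ 4) = Σ_{j=0}^{4} e^(−μ) μ^j/j! ≈ 0.8477.

0.8477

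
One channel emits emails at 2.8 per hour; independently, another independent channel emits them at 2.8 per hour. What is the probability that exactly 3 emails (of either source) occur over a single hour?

Independent Poisson processes superpose: combined rate λ = 2.8 + 2.8 = 5.6 per hour.
So μ = 5.6.
P(N = 3) = e^(−5.6) · 5.6^3/3! ≈ 0.1082.

0.1082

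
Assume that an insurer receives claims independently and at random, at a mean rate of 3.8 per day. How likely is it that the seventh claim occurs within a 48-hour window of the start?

Over the interval, μ = 3.8 × 2 = 7.6 (a 48-hour window = 2 days).
The seventh arrival falls in the interval iff at least 7 events occur there: P(S_7 ≤ t) = P(N ≥ 7) = 1 − P(N ≤ 6) ≈ 0.6354.

0.6354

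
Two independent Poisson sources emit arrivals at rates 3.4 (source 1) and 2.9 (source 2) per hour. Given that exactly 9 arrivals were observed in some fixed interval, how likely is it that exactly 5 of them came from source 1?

Given the total, each event is independently from source 1 with probability p = λ_1/(λ_1+λ_2) = 3.4/6.3 ≈ 0.5397.
So K ~ Binomial(9, 3.4/6.3): P(K = 5) = C(9,5) · (3.4/6.3)^5 · (2.9/6.3)^4 ≈ 0.2590.

0.2590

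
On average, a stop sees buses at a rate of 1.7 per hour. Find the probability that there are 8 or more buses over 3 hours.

Over the interval, μ = 1.7 × 3 = 5.1 (3 hours).
P(N ≥ 8) = 1 − P(N ≤ 7) = 1 − Σ_{j=0}^{7} e^(−μ) μ^j/j! ≈ 0.1440.

0.1440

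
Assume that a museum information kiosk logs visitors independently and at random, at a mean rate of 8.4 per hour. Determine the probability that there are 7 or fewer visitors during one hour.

0.3987

With mean μ = 8.4 per hour,
P(N ≤ 7) = Σ_{j=0}^{7} e^(−μ) μ^j/j! ≈ 0.3987.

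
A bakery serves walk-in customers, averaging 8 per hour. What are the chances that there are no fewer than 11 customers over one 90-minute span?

0.6528

Over the interval, μ = 8 × 1.5 = 12 (a 90-minute span = 1.5 hours).
P(N ≥ 11) = 1 − P(N ≤ 10) = 1 − Σ_{j=0}^{10} e^(−μ) μ^j/j! ≈ 0.6528.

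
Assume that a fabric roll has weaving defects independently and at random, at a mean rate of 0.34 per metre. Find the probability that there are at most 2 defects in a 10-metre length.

0.3397

Over the interval, μ = 0.34 × 10 = 3.4 (a 10-metre length = 10 metres).
P(N ≤ 2) = Σ_{j=0}^{2} e^(−μ) μ^j/j! ≈ 0.3397.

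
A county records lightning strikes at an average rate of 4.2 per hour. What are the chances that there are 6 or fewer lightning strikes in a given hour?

With mean μ = 4.2 per hour,
P(N ≤ 6) = Σ_{j=0}^{6} e^(−μ) μ^j/j! ≈ 0.8675.

0.8675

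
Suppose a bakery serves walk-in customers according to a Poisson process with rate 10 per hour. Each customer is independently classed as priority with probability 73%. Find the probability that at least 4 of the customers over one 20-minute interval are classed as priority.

Thinning: the customers that are classed as priority themselves form a Poisson process with rate 0.73 × 10 = 7.3 per hour.
Over the interval, μ = 7.3 × 1/3 ≈ 2.43333 (a 20-minute interval = 1/3 hours).
P(N ≥ 4) = 1 − P(N ≤ 3) ≈ 0.2283.

0.2283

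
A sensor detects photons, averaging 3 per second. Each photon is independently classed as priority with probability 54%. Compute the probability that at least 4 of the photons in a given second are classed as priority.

Thinning: the photons that are classed as priority themselves form a Poisson process with rate 0.54 × 3 = 1.62 per second.
So μ = 1.62.
P(N ≥ 4) = 1 − P(N ≤ 3) ≈ 0.0816.

0.0816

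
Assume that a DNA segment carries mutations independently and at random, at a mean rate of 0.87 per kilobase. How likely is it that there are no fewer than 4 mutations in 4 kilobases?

Over the interval, μ = 0.87 × 4 = 3.48 (4 kilobases).
P(N ≥ 4) = 1 − P(N ≤ 3) = 1 − Σ_{j=0}^{3} e^(−μ) μ^j/j! ≈ 0.4590.

0.4590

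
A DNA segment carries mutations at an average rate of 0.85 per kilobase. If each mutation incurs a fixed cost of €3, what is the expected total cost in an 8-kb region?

€20.4

E[N] = 0.85 × 8 = 6.8 (an 8-kb region = 8 kilobases); E[cost] = 6.8 × €3 = €20.4.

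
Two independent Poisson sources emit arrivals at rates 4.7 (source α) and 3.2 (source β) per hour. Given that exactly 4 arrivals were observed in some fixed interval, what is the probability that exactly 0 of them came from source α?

Given the total, each event is independently from source α with probability p = λ_α/(λ_α+λ_β) = 4.7/7.9 ≈ 0.5949.
So K ~ Binomial(4, 4.7/7.9): P(K = 0) = C(4,0) · (4.7/7.9)^0 · (3.2/7.9)^4 ≈ 0.0269.

0.0269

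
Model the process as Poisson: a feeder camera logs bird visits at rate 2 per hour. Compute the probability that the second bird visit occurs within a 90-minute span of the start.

0.8009

Over the interval, μ = 2 × 1.5 = 3 (a 90-minute span = 1.5 hours).
The second arrival falls in the interval iff at least 2 events occur there: P(S_2 ≤ t) = P(N ≥ 2) = 1 − P(N ≤ 1) ≈ 0.8009.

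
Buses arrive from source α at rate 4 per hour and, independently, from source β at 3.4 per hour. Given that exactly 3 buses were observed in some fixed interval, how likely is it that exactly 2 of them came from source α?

Given the total, each event is independently from source α with probability p = λ_α/(λ_α+λ_β) = 4/7.4 ≈ 0.5405.
So K ~ Binomial(3, 4/7.4): P(K = 2) = C(3,2) · (4/7.4)^2 · (3.4/7.4)^1 ≈ 0.4027.

0.4027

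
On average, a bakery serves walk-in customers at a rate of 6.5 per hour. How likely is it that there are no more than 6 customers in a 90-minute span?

0.1467

Over the interval, μ = 6.5 × 1.5 = 9.75 (a 90-minute span = 1.5 hours).
P(N ≤ 6) = Σ_{j=0}^{6} e^(−μ) μ^j/j! ≈ 0.1467.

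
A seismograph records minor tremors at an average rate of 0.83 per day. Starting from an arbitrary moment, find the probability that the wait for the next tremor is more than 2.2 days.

0.1611

The wait for the next event is exponential with rate λ = 0.83 per day.
P(T > 2.2) = e^(−λt) = e^(−0.83 × 2.2) = e^(−1.826) ≈ 0.1611.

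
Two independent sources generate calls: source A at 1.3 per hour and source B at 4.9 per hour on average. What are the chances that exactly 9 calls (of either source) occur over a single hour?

Independent Poisson processes superpose: combined rate λ = 1.3 + 4.9 = 6.2 per hour.
So μ = 6.2.
P(N = 9) = e^(−6.2) · 6.2^9/9! ≈ 0.0757.

0.0757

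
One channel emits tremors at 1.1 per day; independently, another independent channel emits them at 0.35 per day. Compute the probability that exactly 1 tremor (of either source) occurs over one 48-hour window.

Independent Poisson processes superpose: combined rate λ = 1.1 + 0.35 = 1.45 per day.
Over the interval, μ = 1.45 × 2 = 2.9 (a 48-hour window = 2 days).
P(N = 1) = e^(−2.9) · 2.9^1/1! ≈ 0.1596.

0.1596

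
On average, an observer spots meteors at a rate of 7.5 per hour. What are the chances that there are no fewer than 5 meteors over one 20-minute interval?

Over the interval, μ = 7.5 × 1/3 = 2.5 (a 20-minute interval = 1/3 hours).
P(N ≥ 5) = 1 − P(N ≤ 4) = 1 − Σ_{j=0}^{4} e^(−μ) μ^j/j! ≈ 0.1088.

0.1088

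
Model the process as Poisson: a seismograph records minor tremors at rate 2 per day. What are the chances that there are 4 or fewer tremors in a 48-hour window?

Over the interval, μ = 2 × 2 = 4 (a 48-hour window = 2 days).
P(N ≤ 4) = Σ_{j=0}^{4} e^(−μ) μ^j/j! ≈ 0.6288.

0.6288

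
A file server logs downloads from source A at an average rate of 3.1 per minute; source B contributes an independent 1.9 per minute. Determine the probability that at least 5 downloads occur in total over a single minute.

0.5595

Independent Poisson processes superpose: combined rate λ = 3.1 + 1.9 = 5 per minute.
So μ = 5.
P(N ≥ 5) = 1 − P(N ≤ 4) ≈ 0.5595.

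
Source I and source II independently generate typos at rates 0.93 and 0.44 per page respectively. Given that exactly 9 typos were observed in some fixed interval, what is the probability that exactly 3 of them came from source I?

Given the total, each event is independently from source I with probability p = λ_I/(λ_I+λ_II) = 0.93/1.37 ≈ 0.6788.
So K ~ Binomial(9, 0.93/1.37): P(K = 3) = C(9,3) · (0.93/1.37)^3 · (0.44/1.37)^6 ≈ 0.0288.

0.0288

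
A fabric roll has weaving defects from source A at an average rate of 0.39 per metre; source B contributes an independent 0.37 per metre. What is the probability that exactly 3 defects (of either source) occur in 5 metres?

0.2046

Independent Poisson processes superpose: combined rate λ = 0.39 + 0.37 = 0.76 per metre.
Over the interval, μ = 0.76 × 5 = 3.8 (5 metres).
P(N = 3) = e^(−3.8) · 3.8^3/3! ≈ 0.2046.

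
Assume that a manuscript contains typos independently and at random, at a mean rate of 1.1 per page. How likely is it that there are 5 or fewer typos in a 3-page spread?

Over the interval, μ = 1.1 × 3 = 3.3 (a 3-page spread = 3 pages).
P(N ≤ 5) = Σ_{j=0}^{5} e^(−μ) μ^j/j! ≈ 0.8829.

0.8829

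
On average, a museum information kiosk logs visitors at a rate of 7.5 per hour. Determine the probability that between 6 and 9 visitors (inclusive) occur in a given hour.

0.5350

With mean μ = 7.5 per hour,
P(6 ≤ N ≤ 9) = Σ_{j=6}^{9} e^(−7.5) · 7.5^j/j! ≈ 0.5350.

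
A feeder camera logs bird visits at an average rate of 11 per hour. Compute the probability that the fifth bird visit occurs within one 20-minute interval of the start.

Over the interval, μ = 11 × 1/3 ≈ 3.66667 (a 20-minute interval = 1/3 hours).
The fifth arrival falls in the interval iff at least 5 events occur there: P(S_5 ≤ t) = P(N ≥ 5) = 1 − P(N ≤ 4) ≈ 0.3064.

0.3064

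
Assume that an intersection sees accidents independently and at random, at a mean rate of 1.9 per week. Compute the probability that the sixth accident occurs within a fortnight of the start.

0.1844

Over the interval, μ = 1.9 × 2 = 3.8 (a fortnight = 2 weeks).
The sixth arrival falls in the interval iff at least 6 events occur there: P(S_6 ≤ t) = P(N ≥ 6) = 1 − P(N ≤ 5) ≈ 0.1844.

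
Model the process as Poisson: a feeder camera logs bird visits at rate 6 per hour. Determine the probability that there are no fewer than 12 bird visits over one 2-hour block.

0.5384

Over the interval, μ = 6 × 2 = 12 (a 2-hour block = 2 hours).
P(N ≥ 12) = 1 − P(N ≤ 11) = 1 − Σ_{j=0}^{11} e^(−μ) μ^j/j! ≈ 0.5384.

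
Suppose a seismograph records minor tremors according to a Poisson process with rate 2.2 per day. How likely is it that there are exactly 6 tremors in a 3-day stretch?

Over the interval, μ = 2.2 × 3 = 6.6 (a 3-day stretch = 3 days).
P(N = 6) = e^(−μ) μ^6/6! = e^(−6.6) · 6.6^6/720 ≈ 0.1562.

0.1562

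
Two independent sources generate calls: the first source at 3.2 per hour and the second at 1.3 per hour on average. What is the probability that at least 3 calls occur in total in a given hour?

Independent Poisson processes superpose: combined rate λ = 3.2 + 1.3 = 4.5 per hour.
So μ = 4.5.
P(N ≥ 3) = 1 − P(N ≤ 2) ≈ 0.8264.

0.8264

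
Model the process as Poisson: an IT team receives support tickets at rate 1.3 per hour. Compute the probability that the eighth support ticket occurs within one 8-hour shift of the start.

0.8137

Over the interval, μ = 1.3 × 8 = 10.4 (an 8-hour shift = 8 hours).
The eighth arrival falls in the interval iff at least 8 events occur there: P(S_8 ≤ t) = P(N ≥ 8) = 1 − P(N ≤ 7) ≈ 0.8137.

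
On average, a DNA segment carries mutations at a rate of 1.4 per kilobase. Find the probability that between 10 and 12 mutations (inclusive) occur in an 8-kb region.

Over the interval, μ = 1.4 × 8 = 11.2 (an 8-kb region = 8 kilobases).
P(10 ≤ N ≤ 12) = Σ_{j=10}^{12} e^(−11.2) · 11.2^j/j! ≈ 0.3474.

0.3474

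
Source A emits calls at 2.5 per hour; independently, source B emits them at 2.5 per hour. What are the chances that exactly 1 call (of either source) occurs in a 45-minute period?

0.0882

Independent Poisson processes superpose: combined rate λ = 2.5 + 2.5 = 5 per hour.
Over the interval, μ = 5 × 0.75 = 3.75 (a 45-minute period = 0.75 hours).
P(N = 1) = e^(−3.75) · 3.75^1/1! ≈ 0.0882.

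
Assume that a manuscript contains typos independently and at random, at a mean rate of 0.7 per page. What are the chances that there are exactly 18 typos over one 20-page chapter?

0.0554

Over the interval, μ = 0.7 × 20 = 14 (a 20-page chapter = 20 pages).
P(N = 18) = e^(−μ) μ^18/18! = e^(−14) · 14^18/6402373705728000 ≈ 0.0554.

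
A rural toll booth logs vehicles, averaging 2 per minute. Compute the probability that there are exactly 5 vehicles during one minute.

With mean μ = 2 per minute,
P(N = 5) = e^(−μ) μ^5/5! = e^(−2) · 2^5/120 ≈ 0.0361.

0.0361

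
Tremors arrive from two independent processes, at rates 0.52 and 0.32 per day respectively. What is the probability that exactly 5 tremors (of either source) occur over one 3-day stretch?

0.0681

Independent Poisson processes superpose: combined rate λ = 0.52 + 0.32 = 0.84 per day.
Over the interval, μ = 0.84 × 3 = 2.52 (a 3-day stretch = 3 days).
P(N = 5) = e^(−2.52) · 2.52^5/5! ≈ 0.0681.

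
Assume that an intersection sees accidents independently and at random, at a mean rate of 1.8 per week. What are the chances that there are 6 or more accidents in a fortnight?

0.1559

Over the interval, μ = 1.8 × 2 = 3.6 (a fortnight = 2 weeks).
P(N ≥ 6) = 1 − P(N ≤ 5) = 1 − Σ_{j=0}^{5} e^(−μ) μ^j/j! ≈ 0.1559.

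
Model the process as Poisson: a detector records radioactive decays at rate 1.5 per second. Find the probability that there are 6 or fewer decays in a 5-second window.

0.3782

Over the interval, μ = 1.5 × 5 = 7.5 (a 5-second window = 5 seconds).
P(N ≤ 6) = Σ_{j=0}^{6} e^(−μ) μ^j/j! ≈ 0.3782.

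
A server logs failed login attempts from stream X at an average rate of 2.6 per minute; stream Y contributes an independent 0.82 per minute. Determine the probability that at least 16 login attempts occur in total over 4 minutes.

Independent Poisson processes superpose: combined rate λ = 2.6 + 0.82 = 3.42 per minute.
Over the interval, μ = 3.42 × 4 = 13.68 (4 minutes).
P(N ≥ 16) = 1 − P(N ≤ 15) ≈ 0.2994.

0.2994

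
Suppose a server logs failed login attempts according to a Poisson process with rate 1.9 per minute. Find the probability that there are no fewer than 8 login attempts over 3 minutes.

0.2159

Over the interval, μ = 1.9 × 3 = 5.7 (3 minutes).
P(N ≥ 8) = 1 − P(N ≤ 7) = 1 − Σ_{j=0}^{7} e^(−μ) μ^j/j! ≈ 0.2159.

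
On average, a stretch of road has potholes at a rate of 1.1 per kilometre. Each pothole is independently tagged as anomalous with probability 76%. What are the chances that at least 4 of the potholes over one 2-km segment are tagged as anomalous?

Thinning: the potholes that are tagged as anomalous themselves form a Poisson process with rate 0.76 × 1.1 = 0.836 per kilometre.
Over the interval, μ = 0.836 × 2 = 1.672 (a 2-km segment = 2 kilometres).
P(N ≥ 4) = 1 − P(N ≤ 3) ≈ 0.0890.

0.0890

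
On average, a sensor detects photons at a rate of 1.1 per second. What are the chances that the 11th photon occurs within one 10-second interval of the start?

0.5401

Over the interval, μ = 1.1 × 10 = 11 (a 10-second interval = 10 seconds).
The 11th arrival falls in the interval iff at least 11 events occur there: P(S_11 ≤ t) = P(N ≥ 11) = 1 − P(N ≤ 10) ≈ 0.5401.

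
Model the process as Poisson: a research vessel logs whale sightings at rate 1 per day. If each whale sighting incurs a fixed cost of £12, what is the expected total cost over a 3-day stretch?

E[N] = 1 × 3 = 3 (a 3-day stretch = 3 days); E[cost] = 3 × £12 = £36.

£36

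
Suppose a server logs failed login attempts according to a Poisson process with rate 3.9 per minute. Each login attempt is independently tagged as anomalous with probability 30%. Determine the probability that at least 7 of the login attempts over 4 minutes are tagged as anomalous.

0.1927

Thinning: the login attempts that are tagged as anomalous themselves form a Poisson process with rate 0.3 × 3.9 = 1.17 per minute.
Over the interval, μ = 1.17 × 4 = 4.68 (4 minutes).
P(N ≥ 7) = 1 − P(N ≤ 6) ≈ 0.1927.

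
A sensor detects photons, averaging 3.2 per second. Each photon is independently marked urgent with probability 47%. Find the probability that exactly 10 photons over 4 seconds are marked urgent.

Thinning: the photons that are marked urgent themselves form a Poisson process with rate 0.47 × 3.2 = 1.504 per second.
Over the interval, μ = 1.504 × 4 = 6.016 (4 seconds).
P(N = 10) = e^(−6.016) · 6.016^10/10! ≈ 0.0417.

0.0417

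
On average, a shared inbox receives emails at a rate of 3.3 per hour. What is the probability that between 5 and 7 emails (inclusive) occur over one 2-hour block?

0.4454

Over the interval, μ = 3.3 × 2 = 6.6 (a 2-hour block = 2 hours).
P(5 ≤ N ≤ 7) = Σ_{j=5}^{7} e^(−6.6) · 6.6^j/j! ≈ 0.4454.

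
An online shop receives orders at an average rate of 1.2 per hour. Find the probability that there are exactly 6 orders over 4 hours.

0.1398

Over the interval, μ = 1.2 × 4 = 4.8 (4 hours).
P(N = 6) = e^(−μ) μ^6/6! = e^(−4.8) · 4.8^6/720 ≈ 0.1398.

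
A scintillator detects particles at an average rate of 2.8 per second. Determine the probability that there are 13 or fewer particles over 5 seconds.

Over the interval, μ = 2.8 × 5 = 14 (5 seconds).
P(N ≤ 13) = Σ_{j=0}^{13} e^(−μ) μ^j/j! ≈ 0.4644.

0.4644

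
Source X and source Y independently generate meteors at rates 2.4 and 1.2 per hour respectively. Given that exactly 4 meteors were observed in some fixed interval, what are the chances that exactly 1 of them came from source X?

0.0988

Given the total, each event is independently from source X with probability p = λ_X/(λ_X+λ_Y) = 2.4/3.6 ≈ 0.6667.
So K ~ Binomial(4, 2.4/3.6): P(K = 1) = C(4,1) · (2.4/3.6)^1 · (1.2/3.6)^3 ≈ 0.0988.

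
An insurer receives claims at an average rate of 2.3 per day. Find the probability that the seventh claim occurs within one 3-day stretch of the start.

Over the interval, μ = 2.3 × 3 = 6.9 (a 3-day stretch = 3 days).
The seventh arrival falls in the interval iff at least 7 events occur there: P(S_7 ≤ t) = P(N ≥ 7) = 1 − P(N ≤ 6) ≈ 0.5353.

0.5353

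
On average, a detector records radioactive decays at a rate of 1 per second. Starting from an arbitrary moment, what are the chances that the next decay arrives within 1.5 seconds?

Inter-arrival times are exponential with rate λ = 1 per second.
P(T ≤ 1.5) = 1 − e^(−λt) = 1 − e^(−1 × 1.5) = 1 − e^(−1.5) ≈ 0.7769.

0.7769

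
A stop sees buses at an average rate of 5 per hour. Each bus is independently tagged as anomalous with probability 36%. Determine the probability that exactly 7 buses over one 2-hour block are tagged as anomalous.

0.0425

Thinning: the buses that are tagged as anomalous themselves form a Poisson process with rate 0.36 × 5 = 1.8 per hour.
Over the interval, μ = 1.8 × 2 = 3.6 (a 2-hour block = 2 hours).
P(N = 7) = e^(−3.6) · 3.6^7/7! ≈ 0.0425.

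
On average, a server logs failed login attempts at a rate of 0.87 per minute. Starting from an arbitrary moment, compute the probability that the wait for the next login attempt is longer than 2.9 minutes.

The wait for the next event is exponential with rate λ = 0.87 per minute.
P(T > 2.9) = e^(−λt) = e^(−0.87 × 2.9) = e^(−2.523) ≈ 0.0802.

0.0802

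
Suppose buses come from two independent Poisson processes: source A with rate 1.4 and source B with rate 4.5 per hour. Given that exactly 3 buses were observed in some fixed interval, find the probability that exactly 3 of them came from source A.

0.0134

Given the total, each event is independently from source A with probability p = λ_A/(λ_A+λ_B) = 1.4/5.9 ≈ 0.2373.
So K ~ Binomial(3, 1.4/5.9): P(K = 3) = C(3,3) · (1.4/5.9)^3 · (4.5/5.9)^0 ≈ 0.0134.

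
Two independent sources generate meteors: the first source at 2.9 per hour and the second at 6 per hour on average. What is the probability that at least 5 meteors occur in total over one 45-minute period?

0.7952

Independent Poisson processes superpose: combined rate λ = 2.9 + 6 = 8.9 per hour.
Over the interval, μ = 8.9 × 0.75 = 6.675 (a 45-minute period = 0.75 hours).
P(N ≥ 5) = 1 − P(N ≤ 4) ≈ 0.7952.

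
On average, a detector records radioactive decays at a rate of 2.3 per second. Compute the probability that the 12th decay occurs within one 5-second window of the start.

0.4802

Over the interval, μ = 2.3 × 5 = 11.5 (a 5-second window = 5 seconds).
The 12th arrival falls in the interval iff at least 12 events occur there: P(S_12 ≤ t) = P(N ≥ 12) = 1 − P(N ≤ 11) ≈ 0.4802.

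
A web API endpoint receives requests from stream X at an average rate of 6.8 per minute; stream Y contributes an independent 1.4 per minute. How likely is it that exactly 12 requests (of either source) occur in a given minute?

0.0530

Independent Poisson processes superpose: combined rate λ = 6.8 + 1.4 = 8.2 per minute.
So μ = 8.2.
P(N = 12) = e^(−8.2) · 8.2^12/12! ≈ 0.0530.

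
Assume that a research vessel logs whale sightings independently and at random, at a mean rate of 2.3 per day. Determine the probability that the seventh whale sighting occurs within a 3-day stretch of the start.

Over the interval, μ = 2.3 × 3 = 6.9 (a 3-day stretch = 3 days).
The seventh arrival falls in the interval iff at least 7 events occur there: P(S_7 ≤ t) = P(N ≥ 7) = 1 − P(N ≤ 6) ≈ 0.5353.

0.5353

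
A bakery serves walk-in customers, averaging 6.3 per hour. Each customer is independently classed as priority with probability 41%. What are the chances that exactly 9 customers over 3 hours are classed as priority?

Thinning: the customers that are classed as priority themselves form a Poisson process with rate 0.41 × 6.3 = 2.583 per hour.
Over the interval, μ = 2.583 × 3 = 7.749 (3 hours).
P(N = 9) = e^(−7.749) · 7.749^9/9! ≈ 0.1197.

0.1197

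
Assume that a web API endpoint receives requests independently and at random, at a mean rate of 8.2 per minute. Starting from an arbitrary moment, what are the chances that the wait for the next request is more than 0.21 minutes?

The wait for the next event is exponential with rate λ = 8.2 per minute.
P(T > 0.21) = e^(−λt) = e^(−8.2 × 0.21) = e^(−1.722) ≈ 0.1787.

0.1787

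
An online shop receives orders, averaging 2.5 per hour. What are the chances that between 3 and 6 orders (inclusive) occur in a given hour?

With mean μ = 2.5 per hour,
P(3 ≤ N ≤ 6) = Σ_{j=3}^{6} e^(−2.5) · 2.5^j/j! ≈ 0.4420.

0.4420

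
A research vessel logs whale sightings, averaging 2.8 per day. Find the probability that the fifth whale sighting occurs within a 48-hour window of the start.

0.6578

Over the interval, μ = 2.8 × 2 = 5.6 (a 48-hour window = 2 days).
The fifth arrival falls in the interval iff at least 5 events occur there: P(S_5 ≤ t) = P(N ≥ 5) = 1 − P(N ≤ 4) ≈ 0.6578.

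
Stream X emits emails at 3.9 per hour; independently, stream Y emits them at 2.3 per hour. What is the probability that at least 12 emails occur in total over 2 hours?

0.5833

Independent Poisson processes superpose: combined rate λ = 3.9 + 2.3 = 6.2 per hour.
Over the interval, μ = 6.2 × 2 = 12.4 (2 hours).
P(N ≥ 12) = 1 − P(N ≤ 11) ≈ 0.5833.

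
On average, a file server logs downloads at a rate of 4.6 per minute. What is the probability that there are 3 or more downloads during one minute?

With mean μ = 4.6 per minute,
P(N ≥ 3) = 1 − P(N ≤ 2) = 1 − Σ_{j=0}^{2} e^(−μ) μ^j/j! ≈ 0.8374.

0.8374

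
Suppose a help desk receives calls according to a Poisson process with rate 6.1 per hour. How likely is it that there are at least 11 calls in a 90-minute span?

Over the interval, μ = 6.1 × 1.5 = 9.15 (a 90-minute span = 1.5 hours).
P(N ≥ 11) = 1 − P(N ≤ 10) = 1 − Σ_{j=0}^{10} e^(−μ) μ^j/j! ≈ 0.3119.

0.3119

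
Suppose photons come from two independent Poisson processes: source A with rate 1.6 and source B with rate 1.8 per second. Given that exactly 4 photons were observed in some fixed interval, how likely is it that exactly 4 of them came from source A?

Given the total, each event is independently from source A with probability p = λ_A/(λ_A+λ_B) = 1.6/3.4 ≈ 0.4706.
So K ~ Binomial(4, 1.6/3.4): P(K = 4) = C(4,4) · (1.6/3.4)^4 · (1.8/3.4)^0 ≈ 0.0490.

0.0490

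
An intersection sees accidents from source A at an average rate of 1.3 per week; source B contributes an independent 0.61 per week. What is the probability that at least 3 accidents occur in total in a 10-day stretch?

Independent Poisson processes superpose: combined rate λ = 1.3 + 0.61 = 1.91 per week.
Over the interval, μ = 1.91 × 10/7 ≈ 2.72857 (a 10-day stretch = 10/7 weeks).
P(N ≥ 3) = 1 − P(N ≤ 2) ≈ 0.5133.

0.5133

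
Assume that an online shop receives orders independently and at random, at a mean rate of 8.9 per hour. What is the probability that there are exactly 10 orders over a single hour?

0.1172

With mean μ = 8.9 per hour,
P(N = 10) = e^(−μ) μ^10/10! = e^(−8.9) · 8.9^10/3628800 ≈ 0.1172.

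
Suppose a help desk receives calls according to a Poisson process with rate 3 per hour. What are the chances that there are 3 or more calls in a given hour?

0.5768

With mean μ = 3 per hour,
P(N ≥ 3) = 1 − P(N ≤ 2) = 1 − Σ_{j=0}^{2} e^(−μ) μ^j/j! ≈ 0.5768.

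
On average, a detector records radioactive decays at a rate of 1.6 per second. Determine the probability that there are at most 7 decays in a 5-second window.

Over the interval, μ = 1.6 × 5 = 8 (a 5-second window = 5 seconds).
P(N ≤ 7) = Σ_{j=0}^{7} e^(−μ) μ^j/j! ≈ 0.4530.

0.4530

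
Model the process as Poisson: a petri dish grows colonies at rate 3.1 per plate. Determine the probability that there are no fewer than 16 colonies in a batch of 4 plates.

0.1860

Over the interval, μ = 3.1 × 4 = 12.4 (a batch of 4 plates = 4 plates).
P(N ≥ 16) = 1 − P(N ≤ 15) = 1 − Σ_{j=0}^{15} e^(−μ) μ^j/j! ≈ 0.1860.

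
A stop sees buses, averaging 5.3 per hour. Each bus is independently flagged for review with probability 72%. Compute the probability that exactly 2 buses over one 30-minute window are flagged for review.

0.2701

Thinning: the buses that are flagged for review themselves form a Poisson process with rate 0.72 × 5.3 = 3.816 per hour.
Over the interval, μ = 3.816 × 0.5 = 1.908 (a 30-minute window = 0.5 hours).
P(N = 2) = e^(−1.908) · 1.908^2/2! ≈ 0.2701.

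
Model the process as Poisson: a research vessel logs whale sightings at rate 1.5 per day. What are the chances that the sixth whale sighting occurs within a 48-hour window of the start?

Over the interval, μ = 1.5 × 2 = 3 (a 48-hour window = 2 days).
The sixth arrival falls in the interval iff at least 6 events occur there: P(S_6 ≤ t) = P(N ≥ 6) = 1 − P(N ≤ 5) ≈ 0.0839.

0.0839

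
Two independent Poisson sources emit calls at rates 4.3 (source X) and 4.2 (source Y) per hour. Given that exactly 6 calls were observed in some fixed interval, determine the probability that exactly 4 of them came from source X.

0.2399

Given the total, each event is independently from source X with probability p = λ_X/(λ_X+λ_Y) = 4.3/8.5 ≈ 0.5059.
So K ~ Binomial(6, 4.3/8.5): P(K = 4) = C(6,4) · (4.3/8.5)^4 · (4.2/8.5)^2 ≈ 0.2399.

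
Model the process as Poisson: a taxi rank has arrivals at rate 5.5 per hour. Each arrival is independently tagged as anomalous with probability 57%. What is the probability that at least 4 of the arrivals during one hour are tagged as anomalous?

0.3830

Thinning: the arrivals that are tagged as anomalous themselves form a Poisson process with rate 0.57 × 5.5 = 3.135 per hour.
So μ = 3.135.
P(N ≥ 4) = 1 − P(N ≤ 3) ≈ 0.3830.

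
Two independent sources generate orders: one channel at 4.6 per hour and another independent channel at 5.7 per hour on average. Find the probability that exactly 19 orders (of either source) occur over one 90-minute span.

Independent Poisson processes superpose: combined rate λ = 4.6 + 5.7 = 10.3 per hour.
Over the interval, μ = 10.3 × 1.5 = 15.45 (a 90-minute span = 1.5 hours).
P(N = 19) = e^(−15.45) · 15.45^19/19! ≈ 0.0623.

0.0623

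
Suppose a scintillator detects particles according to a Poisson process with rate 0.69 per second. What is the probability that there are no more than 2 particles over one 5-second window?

0.3302

Over the interval, μ = 0.69 × 5 = 3.45 (a 5-second window = 5 seconds).
P(N ≤ 2) = Σ_{j=0}^{2} e^(−μ) μ^j/j! ≈ 0.3302.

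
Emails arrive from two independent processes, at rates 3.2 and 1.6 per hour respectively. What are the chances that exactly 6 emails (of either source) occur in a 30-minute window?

Independent Poisson processes superpose: combined rate λ = 3.2 + 1.6 = 4.8 per hour.
Over the interval, μ = 4.8 × 0.5 = 2.4 (a 30-minute window = 0.5 hours).
P(N = 6) = e^(−2.4) · 2.4^6/6! ≈ 0.0241.

0.0241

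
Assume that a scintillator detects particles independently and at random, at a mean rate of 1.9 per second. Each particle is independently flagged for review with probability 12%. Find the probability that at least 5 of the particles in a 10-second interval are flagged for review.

0.0814

Thinning: the particles that are flagged for review themselves form a Poisson process with rate 0.12 × 1.9 = 0.228 per second.
Over the interval, μ = 0.228 × 10 = 2.28 (a 10-second interval = 10 seconds).
P(N ≥ 5) = 1 − P(N ≤ 4) ≈ 0.0814.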